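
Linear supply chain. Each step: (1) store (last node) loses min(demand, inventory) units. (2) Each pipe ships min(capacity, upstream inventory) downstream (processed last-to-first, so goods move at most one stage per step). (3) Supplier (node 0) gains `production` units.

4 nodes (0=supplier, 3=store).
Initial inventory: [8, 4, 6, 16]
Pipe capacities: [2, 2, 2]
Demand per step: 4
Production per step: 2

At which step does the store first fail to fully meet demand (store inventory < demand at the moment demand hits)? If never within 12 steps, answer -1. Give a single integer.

Step 1: demand=4,sold=4 ship[2->3]=2 ship[1->2]=2 ship[0->1]=2 prod=2 -> [8 4 6 14]
Step 2: demand=4,sold=4 ship[2->3]=2 ship[1->2]=2 ship[0->1]=2 prod=2 -> [8 4 6 12]
Step 3: demand=4,sold=4 ship[2->3]=2 ship[1->2]=2 ship[0->1]=2 prod=2 -> [8 4 6 10]
Step 4: demand=4,sold=4 ship[2->3]=2 ship[1->2]=2 ship[0->1]=2 prod=2 -> [8 4 6 8]
Step 5: demand=4,sold=4 ship[2->3]=2 ship[1->2]=2 ship[0->1]=2 prod=2 -> [8 4 6 6]
Step 6: demand=4,sold=4 ship[2->3]=2 ship[1->2]=2 ship[0->1]=2 prod=2 -> [8 4 6 4]
Step 7: demand=4,sold=4 ship[2->3]=2 ship[1->2]=2 ship[0->1]=2 prod=2 -> [8 4 6 2]
Step 8: demand=4,sold=2 ship[2->3]=2 ship[1->2]=2 ship[0->1]=2 prod=2 -> [8 4 6 2]
Step 9: demand=4,sold=2 ship[2->3]=2 ship[1->2]=2 ship[0->1]=2 prod=2 -> [8 4 6 2]
Step 10: demand=4,sold=2 ship[2->3]=2 ship[1->2]=2 ship[0->1]=2 prod=2 -> [8 4 6 2]
Step 11: demand=4,sold=2 ship[2->3]=2 ship[1->2]=2 ship[0->1]=2 prod=2 -> [8 4 6 2]
Step 12: demand=4,sold=2 ship[2->3]=2 ship[1->2]=2 ship[0->1]=2 prod=2 -> [8 4 6 2]
First stockout at step 8

8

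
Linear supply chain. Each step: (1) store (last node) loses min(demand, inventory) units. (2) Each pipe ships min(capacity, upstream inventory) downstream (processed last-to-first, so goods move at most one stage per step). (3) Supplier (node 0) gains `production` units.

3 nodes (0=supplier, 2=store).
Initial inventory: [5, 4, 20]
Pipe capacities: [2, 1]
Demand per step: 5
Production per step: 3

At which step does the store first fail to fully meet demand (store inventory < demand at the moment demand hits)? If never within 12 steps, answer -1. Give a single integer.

Step 1: demand=5,sold=5 ship[1->2]=1 ship[0->1]=2 prod=3 -> [6 5 16]
Step 2: demand=5,sold=5 ship[1->2]=1 ship[0->1]=2 prod=3 -> [7 6 12]
Step 3: demand=5,sold=5 ship[1->2]=1 ship[0->1]=2 prod=3 -> [8 7 8]
Step 4: demand=5,sold=5 ship[1->2]=1 ship[0->1]=2 prod=3 -> [9 8 4]
Step 5: demand=5,sold=4 ship[1->2]=1 ship[0->1]=2 prod=3 -> [10 9 1]
Step 6: demand=5,sold=1 ship[1->2]=1 ship[0->1]=2 prod=3 -> [11 10 1]
Step 7: demand=5,sold=1 ship[1->2]=1 ship[0->1]=2 prod=3 -> [12 11 1]
Step 8: demand=5,sold=1 ship[1->2]=1 ship[0->1]=2 prod=3 -> [13 12 1]
Step 9: demand=5,sold=1 ship[1->2]=1 ship[0->1]=2 prod=3 -> [14 13 1]
Step 10: demand=5,sold=1 ship[1->2]=1 ship[0->1]=2 prod=3 -> [15 14 1]
Step 11: demand=5,sold=1 ship[1->2]=1 ship[0->1]=2 prod=3 -> [16 15 1]
Step 12: demand=5,sold=1 ship[1->2]=1 ship[0->1]=2 prod=3 -> [17 16 1]
First stockout at step 5

5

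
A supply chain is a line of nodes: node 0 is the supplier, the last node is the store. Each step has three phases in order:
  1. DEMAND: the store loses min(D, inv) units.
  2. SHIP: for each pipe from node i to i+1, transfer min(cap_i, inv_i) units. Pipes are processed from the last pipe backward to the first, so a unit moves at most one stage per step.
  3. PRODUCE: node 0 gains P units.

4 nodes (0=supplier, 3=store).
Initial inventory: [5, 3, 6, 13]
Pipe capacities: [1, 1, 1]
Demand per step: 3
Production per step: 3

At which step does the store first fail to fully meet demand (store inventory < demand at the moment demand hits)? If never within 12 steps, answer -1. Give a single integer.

Step 1: demand=3,sold=3 ship[2->3]=1 ship[1->2]=1 ship[0->1]=1 prod=3 -> [7 3 6 11]
Step 2: demand=3,sold=3 ship[2->3]=1 ship[1->2]=1 ship[0->1]=1 prod=3 -> [9 3 6 9]
Step 3: demand=3,sold=3 ship[2->3]=1 ship[1->2]=1 ship[0->1]=1 prod=3 -> [11 3 6 7]
Step 4: demand=3,sold=3 ship[2->3]=1 ship[1->2]=1 ship[0->1]=1 prod=3 -> [13 3 6 5]
Step 5: demand=3,sold=3 ship[2->3]=1 ship[1->2]=1 ship[0->1]=1 prod=3 -> [15 3 6 3]
Step 6: demand=3,sold=3 ship[2->3]=1 ship[1->2]=1 ship[0->1]=1 prod=3 -> [17 3 6 1]
Step 7: demand=3,sold=1 ship[2->3]=1 ship[1->2]=1 ship[0->1]=1 prod=3 -> [19 3 6 1]
Step 8: demand=3,sold=1 ship[2->3]=1 ship[1->2]=1 ship[0->1]=1 prod=3 -> [21 3 6 1]
Step 9: demand=3,sold=1 ship[2->3]=1 ship[1->2]=1 ship[0->1]=1 prod=3 -> [23 3 6 1]
Step 10: demand=3,sold=1 ship[2->3]=1 ship[1->2]=1 ship[0->1]=1 prod=3 -> [25 3 6 1]
Step 11: demand=3,sold=1 ship[2->3]=1 ship[1->2]=1 ship[0->1]=1 prod=3 -> [27 3 6 1]
Step 12: demand=3,sold=1 ship[2->3]=1 ship[1->2]=1 ship[0->1]=1 prod=3 -> [29 3 6 1]
First stockout at step 7

7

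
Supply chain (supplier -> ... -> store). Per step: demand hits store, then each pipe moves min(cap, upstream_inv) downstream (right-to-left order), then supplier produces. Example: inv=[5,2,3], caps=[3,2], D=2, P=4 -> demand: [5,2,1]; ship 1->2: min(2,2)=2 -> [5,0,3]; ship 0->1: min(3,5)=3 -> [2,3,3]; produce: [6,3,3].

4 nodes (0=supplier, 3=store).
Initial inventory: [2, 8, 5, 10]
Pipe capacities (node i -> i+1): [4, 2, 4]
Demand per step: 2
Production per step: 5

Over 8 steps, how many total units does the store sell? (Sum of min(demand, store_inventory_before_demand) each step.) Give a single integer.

Answer: 16

Derivation:
Step 1: sold=2 (running total=2) -> [5 8 3 12]
Step 2: sold=2 (running total=4) -> [6 10 2 13]
Step 3: sold=2 (running total=6) -> [7 12 2 13]
Step 4: sold=2 (running total=8) -> [8 14 2 13]
Step 5: sold=2 (running total=10) -> [9 16 2 13]
Step 6: sold=2 (running total=12) -> [10 18 2 13]
Step 7: sold=2 (running total=14) -> [11 20 2 13]
Step 8: sold=2 (running total=16) -> [12 22 2 13]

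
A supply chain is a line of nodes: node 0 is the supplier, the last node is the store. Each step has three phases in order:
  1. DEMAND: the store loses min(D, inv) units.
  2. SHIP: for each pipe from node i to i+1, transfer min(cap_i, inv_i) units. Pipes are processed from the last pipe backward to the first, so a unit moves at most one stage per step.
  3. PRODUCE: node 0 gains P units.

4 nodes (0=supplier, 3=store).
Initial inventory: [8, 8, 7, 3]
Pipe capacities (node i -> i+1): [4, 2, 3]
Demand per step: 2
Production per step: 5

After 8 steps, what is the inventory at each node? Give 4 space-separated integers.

Step 1: demand=2,sold=2 ship[2->3]=3 ship[1->2]=2 ship[0->1]=4 prod=5 -> inv=[9 10 6 4]
Step 2: demand=2,sold=2 ship[2->3]=3 ship[1->2]=2 ship[0->1]=4 prod=5 -> inv=[10 12 5 5]
Step 3: demand=2,sold=2 ship[2->3]=3 ship[1->2]=2 ship[0->1]=4 prod=5 -> inv=[11 14 4 6]
Step 4: demand=2,sold=2 ship[2->3]=3 ship[1->2]=2 ship[0->1]=4 prod=5 -> inv=[12 16 3 7]
Step 5: demand=2,sold=2 ship[2->3]=3 ship[1->2]=2 ship[0->1]=4 prod=5 -> inv=[13 18 2 8]
Step 6: demand=2,sold=2 ship[2->3]=2 ship[1->2]=2 ship[0->1]=4 prod=5 -> inv=[14 20 2 8]
Step 7: demand=2,sold=2 ship[2->3]=2 ship[1->2]=2 ship[0->1]=4 prod=5 -> inv=[15 22 2 8]
Step 8: demand=2,sold=2 ship[2->3]=2 ship[1->2]=2 ship[0->1]=4 prod=5 -> inv=[16 24 2 8]

16 24 2 8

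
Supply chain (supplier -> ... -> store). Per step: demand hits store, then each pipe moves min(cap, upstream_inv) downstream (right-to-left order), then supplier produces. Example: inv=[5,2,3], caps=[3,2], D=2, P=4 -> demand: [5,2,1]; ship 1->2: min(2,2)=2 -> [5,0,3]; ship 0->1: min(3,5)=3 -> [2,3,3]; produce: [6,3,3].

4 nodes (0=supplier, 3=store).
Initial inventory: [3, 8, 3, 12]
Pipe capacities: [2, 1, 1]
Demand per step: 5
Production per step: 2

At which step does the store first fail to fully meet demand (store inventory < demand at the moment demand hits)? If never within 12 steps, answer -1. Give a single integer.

Step 1: demand=5,sold=5 ship[2->3]=1 ship[1->2]=1 ship[0->1]=2 prod=2 -> [3 9 3 8]
Step 2: demand=5,sold=5 ship[2->3]=1 ship[1->2]=1 ship[0->1]=2 prod=2 -> [3 10 3 4]
Step 3: demand=5,sold=4 ship[2->3]=1 ship[1->2]=1 ship[0->1]=2 prod=2 -> [3 11 3 1]
Step 4: demand=5,sold=1 ship[2->3]=1 ship[1->2]=1 ship[0->1]=2 prod=2 -> [3 12 3 1]
Step 5: demand=5,sold=1 ship[2->3]=1 ship[1->2]=1 ship[0->1]=2 prod=2 -> [3 13 3 1]
Step 6: demand=5,sold=1 ship[2->3]=1 ship[1->2]=1 ship[0->1]=2 prod=2 -> [3 14 3 1]
Step 7: demand=5,sold=1 ship[2->3]=1 ship[1->2]=1 ship[0->1]=2 prod=2 -> [3 15 3 1]
Step 8: demand=5,sold=1 ship[2->3]=1 ship[1->2]=1 ship[0->1]=2 prod=2 -> [3 16 3 1]
Step 9: demand=5,sold=1 ship[2->3]=1 ship[1->2]=1 ship[0->1]=2 prod=2 -> [3 17 3 1]
Step 10: demand=5,sold=1 ship[2->3]=1 ship[1->2]=1 ship[0->1]=2 prod=2 -> [3 18 3 1]
Step 11: demand=5,sold=1 ship[2->3]=1 ship[1->2]=1 ship[0->1]=2 prod=2 -> [3 19 3 1]
Step 12: demand=5,sold=1 ship[2->3]=1 ship[1->2]=1 ship[0->1]=2 prod=2 -> [3 20 3 1]
First stockout at step 3

3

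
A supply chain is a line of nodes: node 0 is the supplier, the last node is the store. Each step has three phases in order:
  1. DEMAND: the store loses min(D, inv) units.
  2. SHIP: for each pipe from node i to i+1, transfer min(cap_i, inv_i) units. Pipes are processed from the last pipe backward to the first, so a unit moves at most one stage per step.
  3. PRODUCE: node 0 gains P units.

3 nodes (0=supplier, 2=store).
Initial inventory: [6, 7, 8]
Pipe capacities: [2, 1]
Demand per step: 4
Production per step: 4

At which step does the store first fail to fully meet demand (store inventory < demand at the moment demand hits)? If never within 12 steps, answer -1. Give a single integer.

Step 1: demand=4,sold=4 ship[1->2]=1 ship[0->1]=2 prod=4 -> [8 8 5]
Step 2: demand=4,sold=4 ship[1->2]=1 ship[0->1]=2 prod=4 -> [10 9 2]
Step 3: demand=4,sold=2 ship[1->2]=1 ship[0->1]=2 prod=4 -> [12 10 1]
Step 4: demand=4,sold=1 ship[1->2]=1 ship[0->1]=2 prod=4 -> [14 11 1]
Step 5: demand=4,sold=1 ship[1->2]=1 ship[0->1]=2 prod=4 -> [16 12 1]
Step 6: demand=4,sold=1 ship[1->2]=1 ship[0->1]=2 prod=4 -> [18 13 1]
Step 7: demand=4,sold=1 ship[1->2]=1 ship[0->1]=2 prod=4 -> [20 14 1]
Step 8: demand=4,sold=1 ship[1->2]=1 ship[0->1]=2 prod=4 -> [22 15 1]
Step 9: demand=4,sold=1 ship[1->2]=1 ship[0->1]=2 prod=4 -> [24 16 1]
Step 10: demand=4,sold=1 ship[1->2]=1 ship[0->1]=2 prod=4 -> [26 17 1]
Step 11: demand=4,sold=1 ship[1->2]=1 ship[0->1]=2 prod=4 -> [28 18 1]
Step 12: demand=4,sold=1 ship[1->2]=1 ship[0->1]=2 prod=4 -> [30 19 1]
First stockout at step 3

3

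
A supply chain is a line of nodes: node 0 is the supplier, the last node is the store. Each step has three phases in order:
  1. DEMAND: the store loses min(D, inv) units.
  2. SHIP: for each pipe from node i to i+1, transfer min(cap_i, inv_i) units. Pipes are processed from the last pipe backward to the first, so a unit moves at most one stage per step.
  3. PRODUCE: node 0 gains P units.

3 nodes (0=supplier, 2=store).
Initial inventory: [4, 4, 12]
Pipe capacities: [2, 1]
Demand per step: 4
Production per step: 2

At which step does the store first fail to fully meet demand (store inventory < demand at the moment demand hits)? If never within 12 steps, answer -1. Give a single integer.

Step 1: demand=4,sold=4 ship[1->2]=1 ship[0->1]=2 prod=2 -> [4 5 9]
Step 2: demand=4,sold=4 ship[1->2]=1 ship[0->1]=2 prod=2 -> [4 6 6]
Step 3: demand=4,sold=4 ship[1->2]=1 ship[0->1]=2 prod=2 -> [4 7 3]
Step 4: demand=4,sold=3 ship[1->2]=1 ship[0->1]=2 prod=2 -> [4 8 1]
Step 5: demand=4,sold=1 ship[1->2]=1 ship[0->1]=2 prod=2 -> [4 9 1]
Step 6: demand=4,sold=1 ship[1->2]=1 ship[0->1]=2 prod=2 -> [4 10 1]
Step 7: demand=4,sold=1 ship[1->2]=1 ship[0->1]=2 prod=2 -> [4 11 1]
Step 8: demand=4,sold=1 ship[1->2]=1 ship[0->1]=2 prod=2 -> [4 12 1]
Step 9: demand=4,sold=1 ship[1->2]=1 ship[0->1]=2 prod=2 -> [4 13 1]
Step 10: demand=4,sold=1 ship[1->2]=1 ship[0->1]=2 prod=2 -> [4 14 1]
Step 11: demand=4,sold=1 ship[1->2]=1 ship[0->1]=2 prod=2 -> [4 15 1]
Step 12: demand=4,sold=1 ship[1->2]=1 ship[0->1]=2 prod=2 -> [4 16 1]
First stockout at step 4

4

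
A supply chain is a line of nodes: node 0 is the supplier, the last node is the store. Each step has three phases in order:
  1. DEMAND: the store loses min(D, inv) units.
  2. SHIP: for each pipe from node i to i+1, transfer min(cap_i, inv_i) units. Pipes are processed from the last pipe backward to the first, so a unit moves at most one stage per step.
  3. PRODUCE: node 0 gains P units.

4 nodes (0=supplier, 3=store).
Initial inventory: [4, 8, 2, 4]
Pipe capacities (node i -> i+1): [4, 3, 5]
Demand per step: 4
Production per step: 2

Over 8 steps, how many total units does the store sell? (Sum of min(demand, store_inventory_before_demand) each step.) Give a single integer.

Answer: 24

Derivation:
Step 1: sold=4 (running total=4) -> [2 9 3 2]
Step 2: sold=2 (running total=6) -> [2 8 3 3]
Step 3: sold=3 (running total=9) -> [2 7 3 3]
Step 4: sold=3 (running total=12) -> [2 6 3 3]
Step 5: sold=3 (running total=15) -> [2 5 3 3]
Step 6: sold=3 (running total=18) -> [2 4 3 3]
Step 7: sold=3 (running total=21) -> [2 3 3 3]
Step 8: sold=3 (running total=24) -> [2 2 3 3]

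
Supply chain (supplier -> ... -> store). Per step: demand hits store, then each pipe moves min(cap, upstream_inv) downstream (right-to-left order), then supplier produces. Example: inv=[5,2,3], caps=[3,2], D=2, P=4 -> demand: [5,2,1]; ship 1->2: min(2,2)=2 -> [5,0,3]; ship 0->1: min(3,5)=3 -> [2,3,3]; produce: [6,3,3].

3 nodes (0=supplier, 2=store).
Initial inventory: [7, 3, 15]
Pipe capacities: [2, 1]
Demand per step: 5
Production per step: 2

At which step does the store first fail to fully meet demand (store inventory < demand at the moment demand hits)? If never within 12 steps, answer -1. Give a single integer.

Step 1: demand=5,sold=5 ship[1->2]=1 ship[0->1]=2 prod=2 -> [7 4 11]
Step 2: demand=5,sold=5 ship[1->2]=1 ship[0->1]=2 prod=2 -> [7 5 7]
Step 3: demand=5,sold=5 ship[1->2]=1 ship[0->1]=2 prod=2 -> [7 6 3]
Step 4: demand=5,sold=3 ship[1->2]=1 ship[0->1]=2 prod=2 -> [7 7 1]
Step 5: demand=5,sold=1 ship[1->2]=1 ship[0->1]=2 prod=2 -> [7 8 1]
Step 6: demand=5,sold=1 ship[1->2]=1 ship[0->1]=2 prod=2 -> [7 9 1]
Step 7: demand=5,sold=1 ship[1->2]=1 ship[0->1]=2 prod=2 -> [7 10 1]
Step 8: demand=5,sold=1 ship[1->2]=1 ship[0->1]=2 prod=2 -> [7 11 1]
Step 9: demand=5,sold=1 ship[1->2]=1 ship[0->1]=2 prod=2 -> [7 12 1]
Step 10: demand=5,sold=1 ship[1->2]=1 ship[0->1]=2 prod=2 -> [7 13 1]
Step 11: demand=5,sold=1 ship[1->2]=1 ship[0->1]=2 prod=2 -> [7 14 1]
Step 12: demand=5,sold=1 ship[1->2]=1 ship[0->1]=2 prod=2 -> [7 15 1]
First stockout at step 4

4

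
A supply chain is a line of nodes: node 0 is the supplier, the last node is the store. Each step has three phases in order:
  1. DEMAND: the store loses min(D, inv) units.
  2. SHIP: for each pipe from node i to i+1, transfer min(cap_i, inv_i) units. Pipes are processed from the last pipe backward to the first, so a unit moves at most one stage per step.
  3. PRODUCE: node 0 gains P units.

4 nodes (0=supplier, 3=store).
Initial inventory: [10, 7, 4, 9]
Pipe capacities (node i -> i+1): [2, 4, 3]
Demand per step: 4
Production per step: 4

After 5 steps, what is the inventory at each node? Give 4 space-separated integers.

Step 1: demand=4,sold=4 ship[2->3]=3 ship[1->2]=4 ship[0->1]=2 prod=4 -> inv=[12 5 5 8]
Step 2: demand=4,sold=4 ship[2->3]=3 ship[1->2]=4 ship[0->1]=2 prod=4 -> inv=[14 3 6 7]
Step 3: demand=4,sold=4 ship[2->3]=3 ship[1->2]=3 ship[0->1]=2 prod=4 -> inv=[16 2 6 6]
Step 4: demand=4,sold=4 ship[2->3]=3 ship[1->2]=2 ship[0->1]=2 prod=4 -> inv=[18 2 5 5]
Step 5: demand=4,sold=4 ship[2->3]=3 ship[1->2]=2 ship[0->1]=2 prod=4 -> inv=[20 2 4 4]

20 2 4 4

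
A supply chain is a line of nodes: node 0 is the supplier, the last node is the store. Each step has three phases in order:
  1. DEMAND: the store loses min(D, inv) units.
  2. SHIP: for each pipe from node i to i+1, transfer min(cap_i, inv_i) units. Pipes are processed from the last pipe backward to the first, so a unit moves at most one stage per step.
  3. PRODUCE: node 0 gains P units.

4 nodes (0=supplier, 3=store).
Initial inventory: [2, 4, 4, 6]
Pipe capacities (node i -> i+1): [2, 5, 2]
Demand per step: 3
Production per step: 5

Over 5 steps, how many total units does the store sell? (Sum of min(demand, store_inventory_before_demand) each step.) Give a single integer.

Step 1: sold=3 (running total=3) -> [5 2 6 5]
Step 2: sold=3 (running total=6) -> [8 2 6 4]
Step 3: sold=3 (running total=9) -> [11 2 6 3]
Step 4: sold=3 (running total=12) -> [14 2 6 2]
Step 5: sold=2 (running total=14) -> [17 2 6 2]

Answer: 14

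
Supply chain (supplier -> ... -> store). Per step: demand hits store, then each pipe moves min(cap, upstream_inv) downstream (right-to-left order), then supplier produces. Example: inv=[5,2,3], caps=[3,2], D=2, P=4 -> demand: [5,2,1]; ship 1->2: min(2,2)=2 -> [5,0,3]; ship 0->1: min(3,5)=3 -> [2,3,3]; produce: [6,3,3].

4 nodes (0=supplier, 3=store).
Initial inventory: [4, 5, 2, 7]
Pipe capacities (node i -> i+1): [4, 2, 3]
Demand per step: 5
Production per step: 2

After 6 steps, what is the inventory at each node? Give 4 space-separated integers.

Step 1: demand=5,sold=5 ship[2->3]=2 ship[1->2]=2 ship[0->1]=4 prod=2 -> inv=[2 7 2 4]
Step 2: demand=5,sold=4 ship[2->3]=2 ship[1->2]=2 ship[0->1]=2 prod=2 -> inv=[2 7 2 2]
Step 3: demand=5,sold=2 ship[2->3]=2 ship[1->2]=2 ship[0->1]=2 prod=2 -> inv=[2 7 2 2]
Step 4: demand=5,sold=2 ship[2->3]=2 ship[1->2]=2 ship[0->1]=2 prod=2 -> inv=[2 7 2 2]
Step 5: demand=5,sold=2 ship[2->3]=2 ship[1->2]=2 ship[0->1]=2 prod=2 -> inv=[2 7 2 2]
Step 6: demand=5,sold=2 ship[2->3]=2 ship[1->2]=2 ship[0->1]=2 prod=2 -> inv=[2 7 2 2]

2 7 2 2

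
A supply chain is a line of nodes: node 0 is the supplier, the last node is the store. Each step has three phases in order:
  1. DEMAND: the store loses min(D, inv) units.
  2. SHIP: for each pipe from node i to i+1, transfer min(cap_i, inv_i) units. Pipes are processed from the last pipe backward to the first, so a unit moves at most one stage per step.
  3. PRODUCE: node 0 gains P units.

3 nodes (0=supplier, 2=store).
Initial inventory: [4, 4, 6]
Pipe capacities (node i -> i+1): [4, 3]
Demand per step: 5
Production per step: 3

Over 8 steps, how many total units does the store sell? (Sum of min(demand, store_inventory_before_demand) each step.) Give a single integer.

Step 1: sold=5 (running total=5) -> [3 5 4]
Step 2: sold=4 (running total=9) -> [3 5 3]
Step 3: sold=3 (running total=12) -> [3 5 3]
Step 4: sold=3 (running total=15) -> [3 5 3]
Step 5: sold=3 (running total=18) -> [3 5 3]
Step 6: sold=3 (running total=21) -> [3 5 3]
Step 7: sold=3 (running total=24) -> [3 5 3]
Step 8: sold=3 (running total=27) -> [3 5 3]

Answer: 27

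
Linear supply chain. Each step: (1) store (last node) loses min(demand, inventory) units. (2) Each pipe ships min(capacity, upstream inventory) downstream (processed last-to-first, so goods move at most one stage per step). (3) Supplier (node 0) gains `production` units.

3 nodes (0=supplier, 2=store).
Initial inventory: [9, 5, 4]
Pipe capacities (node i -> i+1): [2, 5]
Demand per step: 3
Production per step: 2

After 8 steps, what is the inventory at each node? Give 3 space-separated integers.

Step 1: demand=3,sold=3 ship[1->2]=5 ship[0->1]=2 prod=2 -> inv=[9 2 6]
Step 2: demand=3,sold=3 ship[1->2]=2 ship[0->1]=2 prod=2 -> inv=[9 2 5]
Step 3: demand=3,sold=3 ship[1->2]=2 ship[0->1]=2 prod=2 -> inv=[9 2 4]
Step 4: demand=3,sold=3 ship[1->2]=2 ship[0->1]=2 prod=2 -> inv=[9 2 3]
Step 5: demand=3,sold=3 ship[1->2]=2 ship[0->1]=2 prod=2 -> inv=[9 2 2]
Step 6: demand=3,sold=2 ship[1->2]=2 ship[0->1]=2 prod=2 -> inv=[9 2 2]
Step 7: demand=3,sold=2 ship[1->2]=2 ship[0->1]=2 prod=2 -> inv=[9 2 2]
Step 8: demand=3,sold=2 ship[1->2]=2 ship[0->1]=2 prod=2 -> inv=[9 2 2]

9 2 2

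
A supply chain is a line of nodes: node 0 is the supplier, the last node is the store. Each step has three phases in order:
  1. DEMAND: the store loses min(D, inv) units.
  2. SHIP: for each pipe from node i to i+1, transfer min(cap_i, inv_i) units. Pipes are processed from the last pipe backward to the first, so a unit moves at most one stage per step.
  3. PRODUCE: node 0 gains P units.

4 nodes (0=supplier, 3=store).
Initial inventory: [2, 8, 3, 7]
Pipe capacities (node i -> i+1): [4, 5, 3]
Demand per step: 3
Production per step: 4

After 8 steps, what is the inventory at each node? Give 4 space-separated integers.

Step 1: demand=3,sold=3 ship[2->3]=3 ship[1->2]=5 ship[0->1]=2 prod=4 -> inv=[4 5 5 7]
Step 2: demand=3,sold=3 ship[2->3]=3 ship[1->2]=5 ship[0->1]=4 prod=4 -> inv=[4 4 7 7]
Step 3: demand=3,sold=3 ship[2->3]=3 ship[1->2]=4 ship[0->1]=4 prod=4 -> inv=[4 4 8 7]
Step 4: demand=3,sold=3 ship[2->3]=3 ship[1->2]=4 ship[0->1]=4 prod=4 -> inv=[4 4 9 7]
Step 5: demand=3,sold=3 ship[2->3]=3 ship[1->2]=4 ship[0->1]=4 prod=4 -> inv=[4 4 10 7]
Step 6: demand=3,sold=3 ship[2->3]=3 ship[1->2]=4 ship[0->1]=4 prod=4 -> inv=[4 4 11 7]
Step 7: demand=3,sold=3 ship[2->3]=3 ship[1->2]=4 ship[0->1]=4 prod=4 -> inv=[4 4 12 7]
Step 8: demand=3,sold=3 ship[2->3]=3 ship[1->2]=4 ship[0->1]=4 prod=4 -> inv=[4 4 13 7]

4 4 13 7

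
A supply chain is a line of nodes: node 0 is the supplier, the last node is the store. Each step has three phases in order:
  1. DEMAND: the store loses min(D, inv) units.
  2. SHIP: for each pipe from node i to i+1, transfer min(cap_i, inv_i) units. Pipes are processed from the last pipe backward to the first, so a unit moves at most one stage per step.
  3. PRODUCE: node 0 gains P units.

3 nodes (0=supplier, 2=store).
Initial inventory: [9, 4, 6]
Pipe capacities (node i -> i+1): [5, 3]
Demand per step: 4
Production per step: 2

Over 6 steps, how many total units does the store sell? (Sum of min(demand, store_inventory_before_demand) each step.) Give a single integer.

Answer: 21

Derivation:
Step 1: sold=4 (running total=4) -> [6 6 5]
Step 2: sold=4 (running total=8) -> [3 8 4]
Step 3: sold=4 (running total=12) -> [2 8 3]
Step 4: sold=3 (running total=15) -> [2 7 3]
Step 5: sold=3 (running total=18) -> [2 6 3]
Step 6: sold=3 (running total=21) -> [2 5 3]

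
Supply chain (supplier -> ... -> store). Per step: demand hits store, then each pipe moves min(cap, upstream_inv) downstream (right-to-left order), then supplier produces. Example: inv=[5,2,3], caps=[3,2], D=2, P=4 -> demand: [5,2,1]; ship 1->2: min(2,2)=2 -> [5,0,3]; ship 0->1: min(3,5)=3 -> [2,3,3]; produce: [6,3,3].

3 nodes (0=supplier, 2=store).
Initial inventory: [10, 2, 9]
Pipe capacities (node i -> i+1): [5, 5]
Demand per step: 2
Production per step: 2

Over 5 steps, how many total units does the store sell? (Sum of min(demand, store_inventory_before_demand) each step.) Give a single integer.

Step 1: sold=2 (running total=2) -> [7 5 9]
Step 2: sold=2 (running total=4) -> [4 5 12]
Step 3: sold=2 (running total=6) -> [2 4 15]
Step 4: sold=2 (running total=8) -> [2 2 17]
Step 5: sold=2 (running total=10) -> [2 2 17]

Answer: 10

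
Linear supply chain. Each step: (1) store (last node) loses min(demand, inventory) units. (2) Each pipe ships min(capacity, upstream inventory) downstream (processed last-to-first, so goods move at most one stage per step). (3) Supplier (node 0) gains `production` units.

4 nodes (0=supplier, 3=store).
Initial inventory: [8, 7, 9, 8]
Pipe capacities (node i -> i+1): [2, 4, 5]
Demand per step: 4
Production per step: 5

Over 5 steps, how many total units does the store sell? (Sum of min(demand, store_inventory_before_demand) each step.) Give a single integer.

Answer: 20

Derivation:
Step 1: sold=4 (running total=4) -> [11 5 8 9]
Step 2: sold=4 (running total=8) -> [14 3 7 10]
Step 3: sold=4 (running total=12) -> [17 2 5 11]
Step 4: sold=4 (running total=16) -> [20 2 2 12]
Step 5: sold=4 (running total=20) -> [23 2 2 10]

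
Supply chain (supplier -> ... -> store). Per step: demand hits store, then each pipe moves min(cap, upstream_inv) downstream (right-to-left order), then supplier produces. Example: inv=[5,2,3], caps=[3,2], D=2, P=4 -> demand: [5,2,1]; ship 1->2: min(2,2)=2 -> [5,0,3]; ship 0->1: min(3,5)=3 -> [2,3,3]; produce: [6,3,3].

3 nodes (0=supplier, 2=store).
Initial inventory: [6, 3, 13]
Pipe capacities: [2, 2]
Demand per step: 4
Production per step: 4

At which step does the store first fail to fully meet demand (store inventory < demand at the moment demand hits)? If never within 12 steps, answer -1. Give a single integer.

Step 1: demand=4,sold=4 ship[1->2]=2 ship[0->1]=2 prod=4 -> [8 3 11]
Step 2: demand=4,sold=4 ship[1->2]=2 ship[0->1]=2 prod=4 -> [10 3 9]
Step 3: demand=4,sold=4 ship[1->2]=2 ship[0->1]=2 prod=4 -> [12 3 7]
Step 4: demand=4,sold=4 ship[1->2]=2 ship[0->1]=2 prod=4 -> [14 3 5]
Step 5: demand=4,sold=4 ship[1->2]=2 ship[0->1]=2 prod=4 -> [16 3 3]
Step 6: demand=4,sold=3 ship[1->2]=2 ship[0->1]=2 prod=4 -> [18 3 2]
Step 7: demand=4,sold=2 ship[1->2]=2 ship[0->1]=2 prod=4 -> [20 3 2]
Step 8: demand=4,sold=2 ship[1->2]=2 ship[0->1]=2 prod=4 -> [22 3 2]
Step 9: demand=4,sold=2 ship[1->2]=2 ship[0->1]=2 prod=4 -> [24 3 2]
Step 10: demand=4,sold=2 ship[1->2]=2 ship[0->1]=2 prod=4 -> [26 3 2]
Step 11: demand=4,sold=2 ship[1->2]=2 ship[0->1]=2 prod=4 -> [28 3 2]
Step 12: demand=4,sold=2 ship[1->2]=2 ship[0->1]=2 prod=4 -> [30 3 2]
First stockout at step 6

6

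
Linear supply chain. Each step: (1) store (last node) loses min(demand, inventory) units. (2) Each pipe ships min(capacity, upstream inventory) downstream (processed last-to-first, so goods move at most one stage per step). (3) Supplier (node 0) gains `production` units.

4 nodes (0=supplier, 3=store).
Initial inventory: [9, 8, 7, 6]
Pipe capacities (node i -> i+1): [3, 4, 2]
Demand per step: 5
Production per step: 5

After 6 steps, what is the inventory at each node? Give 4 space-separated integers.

Step 1: demand=5,sold=5 ship[2->3]=2 ship[1->2]=4 ship[0->1]=3 prod=5 -> inv=[11 7 9 3]
Step 2: demand=5,sold=3 ship[2->3]=2 ship[1->2]=4 ship[0->1]=3 prod=5 -> inv=[13 6 11 2]
Step 3: demand=5,sold=2 ship[2->3]=2 ship[1->2]=4 ship[0->1]=3 prod=5 -> inv=[15 5 13 2]
Step 4: demand=5,sold=2 ship[2->3]=2 ship[1->2]=4 ship[0->1]=3 prod=5 -> inv=[17 4 15 2]
Step 5: demand=5,sold=2 ship[2->3]=2 ship[1->2]=4 ship[0->1]=3 prod=5 -> inv=[19 3 17 2]
Step 6: demand=5,sold=2 ship[2->3]=2 ship[1->2]=3 ship[0->1]=3 prod=5 -> inv=[21 3 18 2]

21 3 18 2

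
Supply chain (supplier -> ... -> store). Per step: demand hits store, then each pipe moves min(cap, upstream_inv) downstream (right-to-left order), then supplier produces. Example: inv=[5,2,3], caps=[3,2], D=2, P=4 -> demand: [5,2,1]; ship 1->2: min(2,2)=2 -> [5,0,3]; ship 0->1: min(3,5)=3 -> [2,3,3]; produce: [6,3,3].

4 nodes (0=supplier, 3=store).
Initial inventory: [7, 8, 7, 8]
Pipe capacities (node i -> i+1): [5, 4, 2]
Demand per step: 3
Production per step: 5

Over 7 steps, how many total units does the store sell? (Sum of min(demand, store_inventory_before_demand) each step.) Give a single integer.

Answer: 20

Derivation:
Step 1: sold=3 (running total=3) -> [7 9 9 7]
Step 2: sold=3 (running total=6) -> [7 10 11 6]
Step 3: sold=3 (running total=9) -> [7 11 13 5]
Step 4: sold=3 (running total=12) -> [7 12 15 4]
Step 5: sold=3 (running total=15) -> [7 13 17 3]
Step 6: sold=3 (running total=18) -> [7 14 19 2]
Step 7: sold=2 (running total=20) -> [7 15 21 2]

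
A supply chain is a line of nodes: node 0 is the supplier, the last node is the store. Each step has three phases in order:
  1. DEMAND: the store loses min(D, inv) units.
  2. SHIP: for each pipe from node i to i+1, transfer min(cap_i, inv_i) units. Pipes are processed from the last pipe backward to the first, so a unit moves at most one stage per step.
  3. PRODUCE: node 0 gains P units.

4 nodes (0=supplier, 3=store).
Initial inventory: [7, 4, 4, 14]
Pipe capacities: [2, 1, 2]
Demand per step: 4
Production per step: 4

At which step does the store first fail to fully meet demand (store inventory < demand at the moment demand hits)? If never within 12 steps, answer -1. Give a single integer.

Step 1: demand=4,sold=4 ship[2->3]=2 ship[1->2]=1 ship[0->1]=2 prod=4 -> [9 5 3 12]
Step 2: demand=4,sold=4 ship[2->3]=2 ship[1->2]=1 ship[0->1]=2 prod=4 -> [11 6 2 10]
Step 3: demand=4,sold=4 ship[2->3]=2 ship[1->2]=1 ship[0->1]=2 prod=4 -> [13 7 1 8]
Step 4: demand=4,sold=4 ship[2->3]=1 ship[1->2]=1 ship[0->1]=2 prod=4 -> [15 8 1 5]
Step 5: demand=4,sold=4 ship[2->3]=1 ship[1->2]=1 ship[0->1]=2 prod=4 -> [17 9 1 2]
Step 6: demand=4,sold=2 ship[2->3]=1 ship[1->2]=1 ship[0->1]=2 prod=4 -> [19 10 1 1]
Step 7: demand=4,sold=1 ship[2->3]=1 ship[1->2]=1 ship[0->1]=2 prod=4 -> [21 11 1 1]
Step 8: demand=4,sold=1 ship[2->3]=1 ship[1->2]=1 ship[0->1]=2 prod=4 -> [23 12 1 1]
Step 9: demand=4,sold=1 ship[2->3]=1 ship[1->2]=1 ship[0->1]=2 prod=4 -> [25 13 1 1]
Step 10: demand=4,sold=1 ship[2->3]=1 ship[1->2]=1 ship[0->1]=2 prod=4 -> [27 14 1 1]
Step 11: demand=4,sold=1 ship[2->3]=1 ship[1->2]=1 ship[0->1]=2 prod=4 -> [29 15 1 1]
Step 12: demand=4,sold=1 ship[2->3]=1 ship[1->2]=1 ship[0->1]=2 prod=4 -> [31 16 1 1]
First stockout at step 6

6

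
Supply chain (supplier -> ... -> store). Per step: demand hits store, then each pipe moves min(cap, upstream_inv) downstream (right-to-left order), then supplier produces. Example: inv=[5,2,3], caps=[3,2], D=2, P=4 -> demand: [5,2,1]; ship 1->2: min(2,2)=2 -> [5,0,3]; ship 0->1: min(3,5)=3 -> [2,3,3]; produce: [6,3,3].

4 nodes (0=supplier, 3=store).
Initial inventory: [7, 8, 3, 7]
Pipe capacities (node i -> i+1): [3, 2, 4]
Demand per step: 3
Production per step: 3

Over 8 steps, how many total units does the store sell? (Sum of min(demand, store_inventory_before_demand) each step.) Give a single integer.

Answer: 22

Derivation:
Step 1: sold=3 (running total=3) -> [7 9 2 7]
Step 2: sold=3 (running total=6) -> [7 10 2 6]
Step 3: sold=3 (running total=9) -> [7 11 2 5]
Step 4: sold=3 (running total=12) -> [7 12 2 4]
Step 5: sold=3 (running total=15) -> [7 13 2 3]
Step 6: sold=3 (running total=18) -> [7 14 2 2]
Step 7: sold=2 (running total=20) -> [7 15 2 2]
Step 8: sold=2 (running total=22) -> [7 16 2 2]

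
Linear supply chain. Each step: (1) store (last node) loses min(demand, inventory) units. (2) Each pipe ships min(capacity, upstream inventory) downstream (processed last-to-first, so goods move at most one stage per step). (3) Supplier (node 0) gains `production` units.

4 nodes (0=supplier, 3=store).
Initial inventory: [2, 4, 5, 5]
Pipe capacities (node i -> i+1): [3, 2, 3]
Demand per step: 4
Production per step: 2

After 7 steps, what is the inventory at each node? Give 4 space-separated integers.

Step 1: demand=4,sold=4 ship[2->3]=3 ship[1->2]=2 ship[0->1]=2 prod=2 -> inv=[2 4 4 4]
Step 2: demand=4,sold=4 ship[2->3]=3 ship[1->2]=2 ship[0->1]=2 prod=2 -> inv=[2 4 3 3]
Step 3: demand=4,sold=3 ship[2->3]=3 ship[1->2]=2 ship[0->1]=2 prod=2 -> inv=[2 4 2 3]
Step 4: demand=4,sold=3 ship[2->3]=2 ship[1->2]=2 ship[0->1]=2 prod=2 -> inv=[2 4 2 2]
Step 5: demand=4,sold=2 ship[2->3]=2 ship[1->2]=2 ship[0->1]=2 prod=2 -> inv=[2 4 2 2]
Step 6: demand=4,sold=2 ship[2->3]=2 ship[1->2]=2 ship[0->1]=2 prod=2 -> inv=[2 4 2 2]
Step 7: demand=4,sold=2 ship[2->3]=2 ship[1->2]=2 ship[0->1]=2 prod=2 -> inv=[2 4 2 2]

2 4 2 2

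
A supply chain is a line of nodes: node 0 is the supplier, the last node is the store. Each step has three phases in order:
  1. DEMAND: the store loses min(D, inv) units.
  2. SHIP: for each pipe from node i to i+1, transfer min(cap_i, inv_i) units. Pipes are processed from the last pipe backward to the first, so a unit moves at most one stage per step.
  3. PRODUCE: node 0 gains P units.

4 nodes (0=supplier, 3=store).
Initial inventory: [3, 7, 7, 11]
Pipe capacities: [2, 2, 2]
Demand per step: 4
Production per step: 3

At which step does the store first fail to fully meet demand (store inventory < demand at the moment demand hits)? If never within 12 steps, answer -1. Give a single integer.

Step 1: demand=4,sold=4 ship[2->3]=2 ship[1->2]=2 ship[0->1]=2 prod=3 -> [4 7 7 9]
Step 2: demand=4,sold=4 ship[2->3]=2 ship[1->2]=2 ship[0->1]=2 prod=3 -> [5 7 7 7]
Step 3: demand=4,sold=4 ship[2->3]=2 ship[1->2]=2 ship[0->1]=2 prod=3 -> [6 7 7 5]
Step 4: demand=4,sold=4 ship[2->3]=2 ship[1->2]=2 ship[0->1]=2 prod=3 -> [7 7 7 3]
Step 5: demand=4,sold=3 ship[2->3]=2 ship[1->2]=2 ship[0->1]=2 prod=3 -> [8 7 7 2]
Step 6: demand=4,sold=2 ship[2->3]=2 ship[1->2]=2 ship[0->1]=2 prod=3 -> [9 7 7 2]
Step 7: demand=4,sold=2 ship[2->3]=2 ship[1->2]=2 ship[0->1]=2 prod=3 -> [10 7 7 2]
Step 8: demand=4,sold=2 ship[2->3]=2 ship[1->2]=2 ship[0->1]=2 prod=3 -> [11 7 7 2]
Step 9: demand=4,sold=2 ship[2->3]=2 ship[1->2]=2 ship[0->1]=2 prod=3 -> [12 7 7 2]
Step 10: demand=4,sold=2 ship[2->3]=2 ship[1->2]=2 ship[0->1]=2 prod=3 -> [13 7 7 2]
Step 11: demand=4,sold=2 ship[2->3]=2 ship[1->2]=2 ship[0->1]=2 prod=3 -> [14 7 7 2]
Step 12: demand=4,sold=2 ship[2->3]=2 ship[1->2]=2 ship[0->1]=2 prod=3 -> [15 7 7 2]
First stockout at step 5

5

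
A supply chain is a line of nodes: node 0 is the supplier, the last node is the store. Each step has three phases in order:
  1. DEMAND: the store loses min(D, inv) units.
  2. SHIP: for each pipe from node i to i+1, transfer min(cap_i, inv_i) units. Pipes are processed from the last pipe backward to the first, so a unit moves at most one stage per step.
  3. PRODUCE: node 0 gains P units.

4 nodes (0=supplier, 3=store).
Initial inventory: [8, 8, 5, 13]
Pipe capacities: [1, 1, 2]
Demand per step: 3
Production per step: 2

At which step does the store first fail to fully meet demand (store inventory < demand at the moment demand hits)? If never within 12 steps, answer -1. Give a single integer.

Step 1: demand=3,sold=3 ship[2->3]=2 ship[1->2]=1 ship[0->1]=1 prod=2 -> [9 8 4 12]
Step 2: demand=3,sold=3 ship[2->3]=2 ship[1->2]=1 ship[0->1]=1 prod=2 -> [10 8 3 11]
Step 3: demand=3,sold=3 ship[2->3]=2 ship[1->2]=1 ship[0->1]=1 prod=2 -> [11 8 2 10]
Step 4: demand=3,sold=3 ship[2->3]=2 ship[1->2]=1 ship[0->1]=1 prod=2 -> [12 8 1 9]
Step 5: demand=3,sold=3 ship[2->3]=1 ship[1->2]=1 ship[0->1]=1 prod=2 -> [13 8 1 7]
Step 6: demand=3,sold=3 ship[2->3]=1 ship[1->2]=1 ship[0->1]=1 prod=2 -> [14 8 1 5]
Step 7: demand=3,sold=3 ship[2->3]=1 ship[1->2]=1 ship[0->1]=1 prod=2 -> [15 8 1 3]
Step 8: demand=3,sold=3 ship[2->3]=1 ship[1->2]=1 ship[0->1]=1 prod=2 -> [16 8 1 1]
Step 9: demand=3,sold=1 ship[2->3]=1 ship[1->2]=1 ship[0->1]=1 prod=2 -> [17 8 1 1]
Step 10: demand=3,sold=1 ship[2->3]=1 ship[1->2]=1 ship[0->1]=1 prod=2 -> [18 8 1 1]
Step 11: demand=3,sold=1 ship[2->3]=1 ship[1->2]=1 ship[0->1]=1 prod=2 -> [19 8 1 1]
Step 12: demand=3,sold=1 ship[2->3]=1 ship[1->2]=1 ship[0->1]=1 prod=2 -> [20 8 1 1]
First stockout at step 9

9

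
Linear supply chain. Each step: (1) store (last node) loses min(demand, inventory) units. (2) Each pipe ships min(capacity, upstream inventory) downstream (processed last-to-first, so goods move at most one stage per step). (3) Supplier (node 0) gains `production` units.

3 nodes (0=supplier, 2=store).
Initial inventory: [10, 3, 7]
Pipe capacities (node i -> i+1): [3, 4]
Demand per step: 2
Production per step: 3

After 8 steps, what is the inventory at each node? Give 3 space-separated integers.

Step 1: demand=2,sold=2 ship[1->2]=3 ship[0->1]=3 prod=3 -> inv=[10 3 8]
Step 2: demand=2,sold=2 ship[1->2]=3 ship[0->1]=3 prod=3 -> inv=[10 3 9]
Step 3: demand=2,sold=2 ship[1->2]=3 ship[0->1]=3 prod=3 -> inv=[10 3 10]
Step 4: demand=2,sold=2 ship[1->2]=3 ship[0->1]=3 prod=3 -> inv=[10 3 11]
Step 5: demand=2,sold=2 ship[1->2]=3 ship[0->1]=3 prod=3 -> inv=[10 3 12]
Step 6: demand=2,sold=2 ship[1->2]=3 ship[0->1]=3 prod=3 -> inv=[10 3 13]
Step 7: demand=2,sold=2 ship[1->2]=3 ship[0->1]=3 prod=3 -> inv=[10 3 14]
Step 8: demand=2,sold=2 ship[1->2]=3 ship[0->1]=3 prod=3 -> inv=[10 3 15]

10 3 15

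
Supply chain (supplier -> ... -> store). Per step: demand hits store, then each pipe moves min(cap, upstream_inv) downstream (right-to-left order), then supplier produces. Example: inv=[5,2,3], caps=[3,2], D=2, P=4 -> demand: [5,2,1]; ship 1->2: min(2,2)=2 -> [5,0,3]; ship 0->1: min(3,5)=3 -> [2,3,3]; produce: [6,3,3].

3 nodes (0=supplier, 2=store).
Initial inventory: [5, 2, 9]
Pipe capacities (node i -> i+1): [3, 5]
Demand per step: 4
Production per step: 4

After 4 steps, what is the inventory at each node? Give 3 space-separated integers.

Step 1: demand=4,sold=4 ship[1->2]=2 ship[0->1]=3 prod=4 -> inv=[6 3 7]
Step 2: demand=4,sold=4 ship[1->2]=3 ship[0->1]=3 prod=4 -> inv=[7 3 6]
Step 3: demand=4,sold=4 ship[1->2]=3 ship[0->1]=3 prod=4 -> inv=[8 3 5]
Step 4: demand=4,sold=4 ship[1->2]=3 ship[0->1]=3 prod=4 -> inv=[9 3 4]

9 3 4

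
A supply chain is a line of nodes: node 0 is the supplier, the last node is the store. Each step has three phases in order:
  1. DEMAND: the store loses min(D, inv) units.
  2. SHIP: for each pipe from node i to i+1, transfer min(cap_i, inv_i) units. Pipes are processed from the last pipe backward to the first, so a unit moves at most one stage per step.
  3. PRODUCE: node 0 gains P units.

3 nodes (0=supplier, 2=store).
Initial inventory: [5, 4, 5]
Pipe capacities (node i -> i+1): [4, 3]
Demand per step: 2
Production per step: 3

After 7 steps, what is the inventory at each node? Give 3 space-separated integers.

Step 1: demand=2,sold=2 ship[1->2]=3 ship[0->1]=4 prod=3 -> inv=[4 5 6]
Step 2: demand=2,sold=2 ship[1->2]=3 ship[0->1]=4 prod=3 -> inv=[3 6 7]
Step 3: demand=2,sold=2 ship[1->2]=3 ship[0->1]=3 prod=3 -> inv=[3 6 8]
Step 4: demand=2,sold=2 ship[1->2]=3 ship[0->1]=3 prod=3 -> inv=[3 6 9]
Step 5: demand=2,sold=2 ship[1->2]=3 ship[0->1]=3 prod=3 -> inv=[3 6 10]
Step 6: demand=2,sold=2 ship[1->2]=3 ship[0->1]=3 prod=3 -> inv=[3 6 11]
Step 7: demand=2,sold=2 ship[1->2]=3 ship[0->1]=3 prod=3 -> inv=[3 6 12]

3 6 12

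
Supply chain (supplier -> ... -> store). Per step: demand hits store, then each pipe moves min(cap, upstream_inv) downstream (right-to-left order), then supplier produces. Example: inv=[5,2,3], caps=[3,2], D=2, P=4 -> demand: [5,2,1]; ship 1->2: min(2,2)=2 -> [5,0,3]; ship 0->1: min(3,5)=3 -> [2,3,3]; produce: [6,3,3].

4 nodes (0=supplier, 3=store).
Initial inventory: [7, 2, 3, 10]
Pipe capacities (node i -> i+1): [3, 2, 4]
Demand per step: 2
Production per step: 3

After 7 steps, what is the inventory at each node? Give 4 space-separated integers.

Step 1: demand=2,sold=2 ship[2->3]=3 ship[1->2]=2 ship[0->1]=3 prod=3 -> inv=[7 3 2 11]
Step 2: demand=2,sold=2 ship[2->3]=2 ship[1->2]=2 ship[0->1]=3 prod=3 -> inv=[7 4 2 11]
Step 3: demand=2,sold=2 ship[2->3]=2 ship[1->2]=2 ship[0->1]=3 prod=3 -> inv=[7 5 2 11]
Step 4: demand=2,sold=2 ship[2->3]=2 ship[1->2]=2 ship[0->1]=3 prod=3 -> inv=[7 6 2 11]
Step 5: demand=2,sold=2 ship[2->3]=2 ship[1->2]=2 ship[0->1]=3 prod=3 -> inv=[7 7 2 11]
Step 6: demand=2,sold=2 ship[2->3]=2 ship[1->2]=2 ship[0->1]=3 prod=3 -> inv=[7 8 2 11]
Step 7: demand=2,sold=2 ship[2->3]=2 ship[1->2]=2 ship[0->1]=3 prod=3 -> inv=[7 9 2 11]

7 9 2 11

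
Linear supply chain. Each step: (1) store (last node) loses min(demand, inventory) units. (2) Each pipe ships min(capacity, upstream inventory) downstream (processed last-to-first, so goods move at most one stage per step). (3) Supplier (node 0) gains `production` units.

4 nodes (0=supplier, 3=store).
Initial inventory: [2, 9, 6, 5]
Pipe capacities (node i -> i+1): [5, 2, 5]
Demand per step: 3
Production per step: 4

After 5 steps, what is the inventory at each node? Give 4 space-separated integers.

Step 1: demand=3,sold=3 ship[2->3]=5 ship[1->2]=2 ship[0->1]=2 prod=4 -> inv=[4 9 3 7]
Step 2: demand=3,sold=3 ship[2->3]=3 ship[1->2]=2 ship[0->1]=4 prod=4 -> inv=[4 11 2 7]
Step 3: demand=3,sold=3 ship[2->3]=2 ship[1->2]=2 ship[0->1]=4 prod=4 -> inv=[4 13 2 6]
Step 4: demand=3,sold=3 ship[2->3]=2 ship[1->2]=2 ship[0->1]=4 prod=4 -> inv=[4 15 2 5]
Step 5: demand=3,sold=3 ship[2->3]=2 ship[1->2]=2 ship[0->1]=4 prod=4 -> inv=[4 17 2 4]

4 17 2 4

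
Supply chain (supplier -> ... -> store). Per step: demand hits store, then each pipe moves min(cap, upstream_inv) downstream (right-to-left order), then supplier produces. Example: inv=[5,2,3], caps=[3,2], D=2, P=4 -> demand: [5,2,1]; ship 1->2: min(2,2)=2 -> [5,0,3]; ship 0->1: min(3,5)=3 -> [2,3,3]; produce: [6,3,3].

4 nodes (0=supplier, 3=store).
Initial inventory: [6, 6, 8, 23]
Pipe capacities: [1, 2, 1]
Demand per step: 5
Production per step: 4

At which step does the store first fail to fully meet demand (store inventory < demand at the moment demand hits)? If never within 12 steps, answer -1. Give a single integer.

Step 1: demand=5,sold=5 ship[2->3]=1 ship[1->2]=2 ship[0->1]=1 prod=4 -> [9 5 9 19]
Step 2: demand=5,sold=5 ship[2->3]=1 ship[1->2]=2 ship[0->1]=1 prod=4 -> [12 4 10 15]
Step 3: demand=5,sold=5 ship[2->3]=1 ship[1->2]=2 ship[0->1]=1 prod=4 -> [15 3 11 11]
Step 4: demand=5,sold=5 ship[2->3]=1 ship[1->2]=2 ship[0->1]=1 prod=4 -> [18 2 12 7]
Step 5: demand=5,sold=5 ship[2->3]=1 ship[1->2]=2 ship[0->1]=1 prod=4 -> [21 1 13 3]
Step 6: demand=5,sold=3 ship[2->3]=1 ship[1->2]=1 ship[0->1]=1 prod=4 -> [24 1 13 1]
Step 7: demand=5,sold=1 ship[2->3]=1 ship[1->2]=1 ship[0->1]=1 prod=4 -> [27 1 13 1]
Step 8: demand=5,sold=1 ship[2->3]=1 ship[1->2]=1 ship[0->1]=1 prod=4 -> [30 1 13 1]
Step 9: demand=5,sold=1 ship[2->3]=1 ship[1->2]=1 ship[0->1]=1 prod=4 -> [33 1 13 1]
Step 10: demand=5,sold=1 ship[2->3]=1 ship[1->2]=1 ship[0->1]=1 prod=4 -> [36 1 13 1]
Step 11: demand=5,sold=1 ship[2->3]=1 ship[1->2]=1 ship[0->1]=1 prod=4 -> [39 1 13 1]
Step 12: demand=5,sold=1 ship[2->3]=1 ship[1->2]=1 ship[0->1]=1 prod=4 -> [42 1 13 1]
First stockout at step 6

6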